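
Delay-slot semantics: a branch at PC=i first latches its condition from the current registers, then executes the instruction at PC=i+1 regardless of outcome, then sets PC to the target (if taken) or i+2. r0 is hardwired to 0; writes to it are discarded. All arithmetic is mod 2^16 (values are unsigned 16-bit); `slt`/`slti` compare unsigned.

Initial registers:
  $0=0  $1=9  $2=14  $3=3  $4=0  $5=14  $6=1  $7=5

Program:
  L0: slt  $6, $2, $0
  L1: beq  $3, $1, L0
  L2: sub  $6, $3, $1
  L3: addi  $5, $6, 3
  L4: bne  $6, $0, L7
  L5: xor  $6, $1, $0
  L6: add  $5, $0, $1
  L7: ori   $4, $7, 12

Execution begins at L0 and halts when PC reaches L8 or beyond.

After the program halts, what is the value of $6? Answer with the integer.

  step pc=0: slt  $6, $2, $0  regs=(0,9,14,3,0,14,0,5)
  step pc=1: beq  $3, $1, L0  cond=F  regs=(0,9,14,3,0,14,0,5)
  step pc=2: sub  $6, $3, $1  regs=(0,9,14,3,0,14,65530,5)
  step pc=3: addi  $5, $6, 3  regs=(0,9,14,3,0,65533,65530,5)
  step pc=4: bne  $6, $0, L7  cond=T  regs=(0,9,14,3,0,65533,65530,5)
  step pc=5: xor  $6, $1, $0  regs=(0,9,14,3,0,65533,9,5)
  step pc=7: ori   $4, $7, 12  regs=(0,9,14,3,13,65533,9,5)

9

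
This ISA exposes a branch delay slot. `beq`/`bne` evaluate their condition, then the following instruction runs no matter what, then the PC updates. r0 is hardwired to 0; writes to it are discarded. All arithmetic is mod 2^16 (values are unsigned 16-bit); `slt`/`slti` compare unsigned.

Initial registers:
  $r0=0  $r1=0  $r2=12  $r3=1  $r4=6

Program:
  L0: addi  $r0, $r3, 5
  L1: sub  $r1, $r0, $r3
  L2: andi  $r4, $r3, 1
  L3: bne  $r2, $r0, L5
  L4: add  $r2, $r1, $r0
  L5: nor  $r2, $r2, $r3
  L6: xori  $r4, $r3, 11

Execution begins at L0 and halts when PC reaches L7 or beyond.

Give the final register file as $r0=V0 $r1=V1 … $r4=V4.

PC=0  addi  $r0, $r3, 5      | $r0=0 $r1=0 $r2=12 $r3=1 $r4=6
PC=1  sub  $r1, $r0, $r3     | $r0=0 $r1=65535 $r2=12 $r3=1 $r4=6
PC=2  andi  $r4, $r3, 1      | $r0=0 $r1=65535 $r2=12 $r3=1 $r4=1
PC=3  bne  $r2, $r0, L5      | $r0=0 $r1=65535 $r2=12 $r3=1 $r4=1  [TAKEN]
PC=4  add  $r2, $r1, $r0     | $r0=0 $r1=65535 $r2=65535 $r3=1 $r4=1
PC=5  nor  $r2, $r2, $r3     | $r0=0 $r1=65535 $r2=0 $r3=1 $r4=1
PC=6  xori  $r4, $r3, 11     | $r0=0 $r1=65535 $r2=0 $r3=1 $r4=10

$r0=0 $r1=65535 $r2=0 $r3=1 $r4=10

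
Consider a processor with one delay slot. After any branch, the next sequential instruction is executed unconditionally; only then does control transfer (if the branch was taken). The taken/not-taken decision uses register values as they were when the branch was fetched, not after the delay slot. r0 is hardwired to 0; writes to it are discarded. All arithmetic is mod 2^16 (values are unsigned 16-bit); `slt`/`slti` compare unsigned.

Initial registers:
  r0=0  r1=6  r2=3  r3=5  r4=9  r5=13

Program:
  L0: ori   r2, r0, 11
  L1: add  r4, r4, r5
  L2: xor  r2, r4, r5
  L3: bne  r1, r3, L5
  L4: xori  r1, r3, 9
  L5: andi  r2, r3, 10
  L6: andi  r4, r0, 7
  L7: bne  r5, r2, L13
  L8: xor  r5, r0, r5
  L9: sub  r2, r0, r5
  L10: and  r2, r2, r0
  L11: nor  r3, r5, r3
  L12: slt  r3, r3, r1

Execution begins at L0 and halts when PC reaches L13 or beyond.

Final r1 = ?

#0 ori   r2, r0, 11 ; 0/6/11/5/9/13
#1 add  r4, r4, r5 ; 0/6/11/5/22/13
#2 xor  r2, r4, r5 ; 0/6/27/5/22/13
#3 bne  r1, r3, L5 ; 0/6/27/5/22/13 ; →target
#4 xori  r1, r3, 9 ; 0/12/27/5/22/13
#5 andi  r2, r3, 10 ; 0/12/0/5/22/13
#6 andi  r4, r0, 7 ; 0/12/0/5/0/13
#7 bne  r5, r2, L13 ; 0/12/0/5/0/13 ; →target
#8 xor  r5, r0, r5 ; 0/12/0/5/0/13

12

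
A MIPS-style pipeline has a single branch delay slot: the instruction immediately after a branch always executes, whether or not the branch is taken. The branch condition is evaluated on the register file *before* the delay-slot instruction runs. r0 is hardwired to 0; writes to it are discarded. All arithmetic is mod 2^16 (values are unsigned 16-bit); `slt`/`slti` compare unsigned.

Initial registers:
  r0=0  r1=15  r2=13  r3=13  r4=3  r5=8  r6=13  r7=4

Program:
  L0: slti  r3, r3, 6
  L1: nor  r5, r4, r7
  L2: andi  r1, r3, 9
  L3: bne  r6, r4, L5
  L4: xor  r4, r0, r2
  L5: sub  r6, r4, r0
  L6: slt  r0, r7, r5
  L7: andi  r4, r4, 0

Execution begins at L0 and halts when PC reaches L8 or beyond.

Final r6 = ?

#0 slti  r3, r3, 6 ; 0/15/13/0/3/8/13/4
#1 nor  r5, r4, r7 ; 0/15/13/0/3/65528/13/4
#2 andi  r1, r3, 9 ; 0/0/13/0/3/65528/13/4
#3 bne  r6, r4, L5 ; 0/0/13/0/3/65528/13/4 ; →target
#4 xor  r4, r0, r2 ; 0/0/13/0/13/65528/13/4
#5 sub  r6, r4, r0 ; 0/0/13/0/13/65528/13/4
#6 slt  r0, r7, r5 ; 0/0/13/0/13/65528/13/4
#7 andi  r4, r4, 0 ; 0/0/13/0/0/65528/13/4

13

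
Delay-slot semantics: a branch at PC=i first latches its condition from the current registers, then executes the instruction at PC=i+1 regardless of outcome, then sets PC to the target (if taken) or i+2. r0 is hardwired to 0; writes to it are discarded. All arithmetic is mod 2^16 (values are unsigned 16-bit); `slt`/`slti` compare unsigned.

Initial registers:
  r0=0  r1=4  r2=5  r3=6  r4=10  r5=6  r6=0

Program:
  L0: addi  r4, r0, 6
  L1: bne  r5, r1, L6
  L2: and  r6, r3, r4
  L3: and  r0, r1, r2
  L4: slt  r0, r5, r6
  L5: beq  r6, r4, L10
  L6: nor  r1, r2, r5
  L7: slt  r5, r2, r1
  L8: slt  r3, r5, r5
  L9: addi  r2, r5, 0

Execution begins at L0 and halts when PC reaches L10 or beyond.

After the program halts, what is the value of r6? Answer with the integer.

#0 addi  r4, r0, 6 ; 0/4/5/6/6/6/0
#1 bne  r5, r1, L6 ; 0/4/5/6/6/6/0 ; →target
#2 and  r6, r3, r4 ; 0/4/5/6/6/6/6
#6 nor  r1, r2, r5 ; 0/65528/5/6/6/6/6
#7 slt  r5, r2, r1 ; 0/65528/5/6/6/1/6
#8 slt  r3, r5, r5 ; 0/65528/5/0/6/1/6
#9 addi  r2, r5, 0 ; 0/65528/1/0/6/1/6

6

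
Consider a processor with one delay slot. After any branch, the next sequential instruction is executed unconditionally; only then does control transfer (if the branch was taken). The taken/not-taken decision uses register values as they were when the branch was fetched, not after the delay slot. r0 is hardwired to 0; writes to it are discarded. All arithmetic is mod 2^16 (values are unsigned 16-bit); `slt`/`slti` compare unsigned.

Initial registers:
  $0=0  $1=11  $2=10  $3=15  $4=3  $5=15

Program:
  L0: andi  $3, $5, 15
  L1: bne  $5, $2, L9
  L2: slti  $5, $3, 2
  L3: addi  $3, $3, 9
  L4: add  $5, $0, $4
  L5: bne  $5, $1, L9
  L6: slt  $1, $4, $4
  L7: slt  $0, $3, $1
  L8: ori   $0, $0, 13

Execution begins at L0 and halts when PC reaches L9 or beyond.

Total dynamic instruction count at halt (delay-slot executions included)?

3

PC=0  andi  $3, $5, 15       | $0=0 $1=11 $2=10 $3=15 $4=3 $5=15
PC=1  bne  $5, $2, L9        | $0=0 $1=11 $2=10 $3=15 $4=3 $5=15  [TAKEN]
PC=2  slti  $5, $3, 2        | $0=0 $1=11 $2=10 $3=15 $4=3 $5=0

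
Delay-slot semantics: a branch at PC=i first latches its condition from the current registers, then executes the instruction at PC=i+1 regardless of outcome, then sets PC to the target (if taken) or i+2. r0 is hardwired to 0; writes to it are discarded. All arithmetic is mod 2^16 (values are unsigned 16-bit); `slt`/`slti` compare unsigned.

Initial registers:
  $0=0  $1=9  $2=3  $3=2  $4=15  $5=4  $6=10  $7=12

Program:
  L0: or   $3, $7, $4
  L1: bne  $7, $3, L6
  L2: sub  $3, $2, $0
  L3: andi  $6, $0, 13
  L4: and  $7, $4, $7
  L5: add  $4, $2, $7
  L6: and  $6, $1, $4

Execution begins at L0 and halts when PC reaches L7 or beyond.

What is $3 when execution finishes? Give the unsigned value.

3

PC=0  or   $3, $7, $4        | $0=0 $1=9 $2=3 $3=15 $4=15 $5=4 $6=10 $7=12
PC=1  bne  $7, $3, L6        | $0=0 $1=9 $2=3 $3=15 $4=15 $5=4 $6=10 $7=12  [TAKEN]
PC=2  sub  $3, $2, $0        | $0=0 $1=9 $2=3 $3=3 $4=15 $5=4 $6=10 $7=12
PC=6  and  $6, $1, $4        | $0=0 $1=9 $2=3 $3=3 $4=15 $5=4 $6=9 $7=12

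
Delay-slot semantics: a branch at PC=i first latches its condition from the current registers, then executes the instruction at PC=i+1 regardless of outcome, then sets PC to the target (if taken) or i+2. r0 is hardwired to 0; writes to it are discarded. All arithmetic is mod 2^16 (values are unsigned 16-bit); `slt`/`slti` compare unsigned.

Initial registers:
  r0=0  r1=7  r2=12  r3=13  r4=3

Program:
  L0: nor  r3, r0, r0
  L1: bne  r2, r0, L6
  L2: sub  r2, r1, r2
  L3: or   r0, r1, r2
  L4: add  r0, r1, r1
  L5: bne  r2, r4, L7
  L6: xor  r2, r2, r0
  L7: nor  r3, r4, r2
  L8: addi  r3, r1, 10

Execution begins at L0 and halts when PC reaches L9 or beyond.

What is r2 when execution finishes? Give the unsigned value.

#0 nor  r3, r0, r0 ; 0/7/12/65535/3
#1 bne  r2, r0, L6 ; 0/7/12/65535/3 ; →target
#2 sub  r2, r1, r2 ; 0/7/65531/65535/3
#6 xor  r2, r2, r0 ; 0/7/65531/65535/3
#7 nor  r3, r4, r2 ; 0/7/65531/4/3
#8 addi  r3, r1, 10 ; 0/7/65531/17/3

65531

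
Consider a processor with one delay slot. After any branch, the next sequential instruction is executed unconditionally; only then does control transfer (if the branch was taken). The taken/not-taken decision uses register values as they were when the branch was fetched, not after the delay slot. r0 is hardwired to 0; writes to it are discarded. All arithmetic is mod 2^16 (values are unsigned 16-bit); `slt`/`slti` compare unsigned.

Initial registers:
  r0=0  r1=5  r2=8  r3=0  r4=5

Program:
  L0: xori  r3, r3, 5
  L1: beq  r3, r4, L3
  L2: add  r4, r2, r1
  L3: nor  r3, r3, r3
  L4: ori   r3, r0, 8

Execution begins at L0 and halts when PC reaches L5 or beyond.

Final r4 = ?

13

[0] xori  r3, r3, 5  →  {r0:0, r1:5, r2:8, r3:5, r4:5}
[1] beq  r3, r4, L3  →  {r0:0, r1:5, r2:8, r3:5, r4:5}  ⟨branch taken⟩
[2] add  r4, r2, r1  →  {r0:0, r1:5, r2:8, r3:5, r4:13}
[3] nor  r3, r3, r3  →  {r0:0, r1:5, r2:8, r3:65530, r4:13}
[4] ori   r3, r0, 8  →  {r0:0, r1:5, r2:8, r3:8, r4:13}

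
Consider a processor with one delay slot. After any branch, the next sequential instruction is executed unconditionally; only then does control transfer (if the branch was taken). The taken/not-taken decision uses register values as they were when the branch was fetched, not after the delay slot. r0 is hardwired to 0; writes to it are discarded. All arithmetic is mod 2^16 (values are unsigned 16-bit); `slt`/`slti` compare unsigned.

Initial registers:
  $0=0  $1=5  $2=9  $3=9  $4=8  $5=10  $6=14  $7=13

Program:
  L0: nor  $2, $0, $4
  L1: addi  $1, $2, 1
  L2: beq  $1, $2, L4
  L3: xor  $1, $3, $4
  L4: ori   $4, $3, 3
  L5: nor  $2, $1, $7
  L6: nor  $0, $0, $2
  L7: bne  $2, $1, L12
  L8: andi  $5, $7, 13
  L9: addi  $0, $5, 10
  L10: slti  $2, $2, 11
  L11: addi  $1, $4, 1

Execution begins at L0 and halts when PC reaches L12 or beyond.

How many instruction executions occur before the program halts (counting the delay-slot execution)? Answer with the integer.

9

#0 nor  $2, $0, $4 ; 0/5/65527/9/8/10/14/13
#1 addi  $1, $2, 1 ; 0/65528/65527/9/8/10/14/13
#2 beq  $1, $2, L4 ; 0/65528/65527/9/8/10/14/13 ; →fallthru
#3 xor  $1, $3, $4 ; 0/1/65527/9/8/10/14/13
#4 ori   $4, $3, 3 ; 0/1/65527/9/11/10/14/13
#5 nor  $2, $1, $7 ; 0/1/65522/9/11/10/14/13
#6 nor  $0, $0, $2 ; 0/1/65522/9/11/10/14/13
#7 bne  $2, $1, L12 ; 0/1/65522/9/11/10/14/13 ; →target
#8 andi  $5, $7, 13 ; 0/1/65522/9/11/13/14/13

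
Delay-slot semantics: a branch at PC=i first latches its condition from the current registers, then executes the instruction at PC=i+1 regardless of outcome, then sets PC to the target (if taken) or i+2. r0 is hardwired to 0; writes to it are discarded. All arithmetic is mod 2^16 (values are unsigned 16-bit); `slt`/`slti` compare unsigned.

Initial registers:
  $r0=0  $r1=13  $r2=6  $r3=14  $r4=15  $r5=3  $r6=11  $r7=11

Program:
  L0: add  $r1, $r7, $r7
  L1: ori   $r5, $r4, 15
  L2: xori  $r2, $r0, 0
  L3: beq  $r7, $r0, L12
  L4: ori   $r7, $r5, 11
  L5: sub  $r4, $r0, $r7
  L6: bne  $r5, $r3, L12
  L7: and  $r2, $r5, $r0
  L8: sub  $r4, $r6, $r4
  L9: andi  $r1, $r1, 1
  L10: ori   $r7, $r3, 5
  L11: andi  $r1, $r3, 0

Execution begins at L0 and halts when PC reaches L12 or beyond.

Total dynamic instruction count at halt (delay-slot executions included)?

#0 add  $r1, $r7, $r7 ; 0/22/6/14/15/3/11/11
#1 ori   $r5, $r4, 15 ; 0/22/6/14/15/15/11/11
#2 xori  $r2, $r0, 0 ; 0/22/0/14/15/15/11/11
#3 beq  $r7, $r0, L12 ; 0/22/0/14/15/15/11/11 ; →fallthru
#4 ori   $r7, $r5, 11 ; 0/22/0/14/15/15/11/15
#5 sub  $r4, $r0, $r7 ; 0/22/0/14/65521/15/11/15
#6 bne  $r5, $r3, L12 ; 0/22/0/14/65521/15/11/15 ; →target
#7 and  $r2, $r5, $r0 ; 0/22/0/14/65521/15/11/15

8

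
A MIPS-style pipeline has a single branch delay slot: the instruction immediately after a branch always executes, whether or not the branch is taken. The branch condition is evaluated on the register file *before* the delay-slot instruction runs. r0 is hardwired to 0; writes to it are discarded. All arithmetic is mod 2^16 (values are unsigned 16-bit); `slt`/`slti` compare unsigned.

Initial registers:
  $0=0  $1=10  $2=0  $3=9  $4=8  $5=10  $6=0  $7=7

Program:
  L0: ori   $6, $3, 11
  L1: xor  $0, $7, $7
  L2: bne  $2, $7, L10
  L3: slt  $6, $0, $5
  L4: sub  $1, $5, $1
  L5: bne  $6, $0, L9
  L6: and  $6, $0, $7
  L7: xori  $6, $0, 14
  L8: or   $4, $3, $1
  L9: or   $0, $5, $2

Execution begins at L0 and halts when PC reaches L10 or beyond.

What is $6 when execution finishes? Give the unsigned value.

[0] ori   $6, $3, 11  →  {$0:0, $1:10, $2:0, $3:9, $4:8, $5:10, $6:11, $7:7}
[1] xor  $0, $7, $7  →  {$0:0, $1:10, $2:0, $3:9, $4:8, $5:10, $6:11, $7:7}
[2] bne  $2, $7, L10  →  {$0:0, $1:10, $2:0, $3:9, $4:8, $5:10, $6:11, $7:7}  ⟨branch taken⟩
[3] slt  $6, $0, $5  →  {$0:0, $1:10, $2:0, $3:9, $4:8, $5:10, $6:1, $7:7}

1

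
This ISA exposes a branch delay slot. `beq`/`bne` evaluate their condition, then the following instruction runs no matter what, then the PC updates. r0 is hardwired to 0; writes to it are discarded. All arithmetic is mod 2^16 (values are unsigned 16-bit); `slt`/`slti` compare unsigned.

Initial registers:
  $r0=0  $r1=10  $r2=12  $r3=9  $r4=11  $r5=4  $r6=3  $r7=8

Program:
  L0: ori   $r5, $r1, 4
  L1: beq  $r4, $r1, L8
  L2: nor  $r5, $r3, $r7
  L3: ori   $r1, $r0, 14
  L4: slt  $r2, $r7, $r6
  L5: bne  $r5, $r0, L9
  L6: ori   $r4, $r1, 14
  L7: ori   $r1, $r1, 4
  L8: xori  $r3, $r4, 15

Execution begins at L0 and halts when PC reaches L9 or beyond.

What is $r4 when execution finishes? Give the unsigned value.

#0 ori   $r5, $r1, 4 ; 0/10/12/9/11/14/3/8
#1 beq  $r4, $r1, L8 ; 0/10/12/9/11/14/3/8 ; →fallthru
#2 nor  $r5, $r3, $r7 ; 0/10/12/9/11/65526/3/8
#3 ori   $r1, $r0, 14 ; 0/14/12/9/11/65526/3/8
#4 slt  $r2, $r7, $r6 ; 0/14/0/9/11/65526/3/8
#5 bne  $r5, $r0, L9 ; 0/14/0/9/11/65526/3/8 ; →target
#6 ori   $r4, $r1, 14 ; 0/14/0/9/14/65526/3/8

14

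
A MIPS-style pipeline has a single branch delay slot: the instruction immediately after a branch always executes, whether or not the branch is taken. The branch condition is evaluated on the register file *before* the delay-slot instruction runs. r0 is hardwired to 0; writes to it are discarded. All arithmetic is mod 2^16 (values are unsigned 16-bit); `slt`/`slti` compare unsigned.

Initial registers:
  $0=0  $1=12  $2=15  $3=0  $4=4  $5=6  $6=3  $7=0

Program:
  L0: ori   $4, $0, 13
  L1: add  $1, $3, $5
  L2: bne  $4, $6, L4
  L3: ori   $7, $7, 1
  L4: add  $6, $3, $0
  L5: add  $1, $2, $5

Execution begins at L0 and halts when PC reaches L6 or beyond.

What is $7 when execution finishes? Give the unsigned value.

PC=0  ori   $4, $0, 13       | $0=0 $1=12 $2=15 $3=0 $4=13 $5=6 $6=3 $7=0
PC=1  add  $1, $3, $5        | $0=0 $1=6 $2=15 $3=0 $4=13 $5=6 $6=3 $7=0
PC=2  bne  $4, $6, L4        | $0=0 $1=6 $2=15 $3=0 $4=13 $5=6 $6=3 $7=0  [TAKEN]
PC=3  ori   $7, $7, 1        | $0=0 $1=6 $2=15 $3=0 $4=13 $5=6 $6=3 $7=1
PC=4  add  $6, $3, $0        | $0=0 $1=6 $2=15 $3=0 $4=13 $5=6 $6=0 $7=1
PC=5  add  $1, $2, $5        | $0=0 $1=21 $2=15 $3=0 $4=13 $5=6 $6=0 $7=1

1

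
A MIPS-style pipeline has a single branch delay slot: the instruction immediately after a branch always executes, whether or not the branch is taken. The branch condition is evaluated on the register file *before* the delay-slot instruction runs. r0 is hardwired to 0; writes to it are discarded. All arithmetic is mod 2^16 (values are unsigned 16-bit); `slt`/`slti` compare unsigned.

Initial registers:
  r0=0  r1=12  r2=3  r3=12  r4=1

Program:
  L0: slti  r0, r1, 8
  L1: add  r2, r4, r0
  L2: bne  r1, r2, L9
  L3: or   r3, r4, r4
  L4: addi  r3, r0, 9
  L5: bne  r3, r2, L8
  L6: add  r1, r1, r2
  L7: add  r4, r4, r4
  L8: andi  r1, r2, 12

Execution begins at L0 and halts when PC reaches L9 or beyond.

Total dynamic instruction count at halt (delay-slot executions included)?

PC=0  slti  r0, r1, 8        | r0=0 r1=12 r2=3 r3=12 r4=1
PC=1  add  r2, r4, r0        | r0=0 r1=12 r2=1 r3=12 r4=1
PC=2  bne  r1, r2, L9        | r0=0 r1=12 r2=1 r3=12 r4=1  [TAKEN]
PC=3  or   r3, r4, r4        | r0=0 r1=12 r2=1 r3=1 r4=1

4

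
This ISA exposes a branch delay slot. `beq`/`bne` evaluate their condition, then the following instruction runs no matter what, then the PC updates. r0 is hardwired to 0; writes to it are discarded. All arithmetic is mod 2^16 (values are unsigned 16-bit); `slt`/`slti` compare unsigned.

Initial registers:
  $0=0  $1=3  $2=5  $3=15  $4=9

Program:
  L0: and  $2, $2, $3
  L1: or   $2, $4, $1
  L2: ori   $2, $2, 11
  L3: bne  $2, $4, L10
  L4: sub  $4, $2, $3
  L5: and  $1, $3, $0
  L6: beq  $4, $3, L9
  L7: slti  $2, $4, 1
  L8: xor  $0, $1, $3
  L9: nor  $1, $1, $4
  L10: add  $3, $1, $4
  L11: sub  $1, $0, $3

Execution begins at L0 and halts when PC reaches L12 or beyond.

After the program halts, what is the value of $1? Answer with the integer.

#0 and  $2, $2, $3 ; 0/3/5/15/9
#1 or   $2, $4, $1 ; 0/3/11/15/9
#2 ori   $2, $2, 11 ; 0/3/11/15/9
#3 bne  $2, $4, L10 ; 0/3/11/15/9 ; →target
#4 sub  $4, $2, $3 ; 0/3/11/15/65532
#10 add  $3, $1, $4 ; 0/3/11/65535/65532
#11 sub  $1, $0, $3 ; 0/1/11/65535/65532

1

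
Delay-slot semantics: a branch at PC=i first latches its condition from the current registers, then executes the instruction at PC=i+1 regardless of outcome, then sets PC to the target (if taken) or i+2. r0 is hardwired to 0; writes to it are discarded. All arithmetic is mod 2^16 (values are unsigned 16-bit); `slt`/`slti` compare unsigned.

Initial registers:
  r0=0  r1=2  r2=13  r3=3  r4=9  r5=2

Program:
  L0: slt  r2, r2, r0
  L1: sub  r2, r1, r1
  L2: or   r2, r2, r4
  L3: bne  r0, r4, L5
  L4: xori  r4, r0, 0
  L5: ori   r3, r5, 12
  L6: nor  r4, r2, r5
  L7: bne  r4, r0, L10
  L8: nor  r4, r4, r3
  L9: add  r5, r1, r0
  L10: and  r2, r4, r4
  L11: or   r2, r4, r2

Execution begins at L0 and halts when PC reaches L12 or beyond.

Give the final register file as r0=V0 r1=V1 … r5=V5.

  step pc=0: slt  r2, r2, r0  regs=(0,2,0,3,9,2)
  step pc=1: sub  r2, r1, r1  regs=(0,2,0,3,9,2)
  step pc=2: or   r2, r2, r4  regs=(0,2,9,3,9,2)
  step pc=3: bne  r0, r4, L5  cond=T  regs=(0,2,9,3,9,2)
  step pc=4: xori  r4, r0, 0  regs=(0,2,9,3,0,2)
  step pc=5: ori   r3, r5, 12  regs=(0,2,9,14,0,2)
  step pc=6: nor  r4, r2, r5  regs=(0,2,9,14,65524,2)
  step pc=7: bne  r4, r0, L10  cond=T  regs=(0,2,9,14,65524,2)
  step pc=8: nor  r4, r4, r3  regs=(0,2,9,14,1,2)
  step pc=10: and  r2, r4, r4  regs=(0,2,1,14,1,2)
  step pc=11: or   r2, r4, r2  regs=(0,2,1,14,1,2)

r0=0 r1=2 r2=1 r3=14 r4=1 r5=2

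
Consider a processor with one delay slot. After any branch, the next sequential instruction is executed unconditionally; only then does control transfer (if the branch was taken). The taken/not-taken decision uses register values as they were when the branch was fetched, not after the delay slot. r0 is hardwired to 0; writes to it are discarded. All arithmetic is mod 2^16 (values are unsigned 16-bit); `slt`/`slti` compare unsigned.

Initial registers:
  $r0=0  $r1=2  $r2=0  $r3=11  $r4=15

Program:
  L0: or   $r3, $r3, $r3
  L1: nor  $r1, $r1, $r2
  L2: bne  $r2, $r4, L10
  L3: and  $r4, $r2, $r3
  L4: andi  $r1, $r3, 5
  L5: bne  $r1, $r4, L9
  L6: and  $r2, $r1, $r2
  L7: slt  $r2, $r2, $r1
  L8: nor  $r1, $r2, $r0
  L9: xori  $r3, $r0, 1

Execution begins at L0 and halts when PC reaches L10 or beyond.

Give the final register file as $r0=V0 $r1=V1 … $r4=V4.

$r0=0 $r1=65533 $r2=0 $r3=11 $r4=0

  step pc=0: or   $r3, $r3, $r3  regs=(0,2,0,11,15)
  step pc=1: nor  $r1, $r1, $r2  regs=(0,65533,0,11,15)
  step pc=2: bne  $r2, $r4, L10  cond=T  regs=(0,65533,0,11,15)
  step pc=3: and  $r4, $r2, $r3  regs=(0,65533,0,11,0)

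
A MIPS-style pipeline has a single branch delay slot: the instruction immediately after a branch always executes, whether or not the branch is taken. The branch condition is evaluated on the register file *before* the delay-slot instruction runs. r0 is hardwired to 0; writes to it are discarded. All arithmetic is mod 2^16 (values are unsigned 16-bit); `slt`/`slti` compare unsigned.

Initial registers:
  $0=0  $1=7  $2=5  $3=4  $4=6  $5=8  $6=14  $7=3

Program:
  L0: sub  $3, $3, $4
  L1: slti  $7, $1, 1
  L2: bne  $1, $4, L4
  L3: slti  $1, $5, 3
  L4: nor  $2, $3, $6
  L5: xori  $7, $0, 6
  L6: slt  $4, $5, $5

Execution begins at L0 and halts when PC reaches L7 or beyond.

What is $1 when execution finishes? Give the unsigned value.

0

PC=0  sub  $3, $3, $4        | $0=0 $1=7 $2=5 $3=65534 $4=6 $5=8 $6=14 $7=3
PC=1  slti  $7, $1, 1        | $0=0 $1=7 $2=5 $3=65534 $4=6 $5=8 $6=14 $7=0
PC=2  bne  $1, $4, L4        | $0=0 $1=7 $2=5 $3=65534 $4=6 $5=8 $6=14 $7=0  [TAKEN]
PC=3  slti  $1, $5, 3        | $0=0 $1=0 $2=5 $3=65534 $4=6 $5=8 $6=14 $7=0
PC=4  nor  $2, $3, $6        | $0=0 $1=0 $2=1 $3=65534 $4=6 $5=8 $6=14 $7=0
PC=5  xori  $7, $0, 6        | $0=0 $1=0 $2=1 $3=65534 $4=6 $5=8 $6=14 $7=6
PC=6  slt  $4, $5, $5        | $0=0 $1=0 $2=1 $3=65534 $4=0 $5=8 $6=14 $7=6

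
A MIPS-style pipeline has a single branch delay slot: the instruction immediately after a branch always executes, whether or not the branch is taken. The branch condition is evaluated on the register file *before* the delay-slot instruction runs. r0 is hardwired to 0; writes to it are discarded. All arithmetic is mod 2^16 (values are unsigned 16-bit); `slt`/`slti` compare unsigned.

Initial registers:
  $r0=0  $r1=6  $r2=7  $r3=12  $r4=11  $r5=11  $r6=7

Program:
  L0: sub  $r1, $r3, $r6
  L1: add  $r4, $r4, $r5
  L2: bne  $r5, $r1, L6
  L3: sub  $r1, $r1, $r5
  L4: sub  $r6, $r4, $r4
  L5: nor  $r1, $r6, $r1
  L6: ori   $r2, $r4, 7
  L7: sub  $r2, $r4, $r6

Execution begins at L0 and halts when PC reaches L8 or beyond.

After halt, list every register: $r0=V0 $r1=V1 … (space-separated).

PC=0  sub  $r1, $r3, $r6     | $r0=0 $r1=5 $r2=7 $r3=12 $r4=11 $r5=11 $r6=7
PC=1  add  $r4, $r4, $r5     | $r0=0 $r1=5 $r2=7 $r3=12 $r4=22 $r5=11 $r6=7
PC=2  bne  $r5, $r1, L6      | $r0=0 $r1=5 $r2=7 $r3=12 $r4=22 $r5=11 $r6=7  [TAKEN]
PC=3  sub  $r1, $r1, $r5     | $r0=0 $r1=65530 $r2=7 $r3=12 $r4=22 $r5=11 $r6=7
PC=6  ori   $r2, $r4, 7      | $r0=0 $r1=65530 $r2=23 $r3=12 $r4=22 $r5=11 $r6=7
PC=7  sub  $r2, $r4, $r6     | $r0=0 $r1=65530 $r2=15 $r3=12 $r4=22 $r5=11 $r6=7

$r0=0 $r1=65530 $r2=15 $r3=12 $r4=22 $r5=11 $r6=7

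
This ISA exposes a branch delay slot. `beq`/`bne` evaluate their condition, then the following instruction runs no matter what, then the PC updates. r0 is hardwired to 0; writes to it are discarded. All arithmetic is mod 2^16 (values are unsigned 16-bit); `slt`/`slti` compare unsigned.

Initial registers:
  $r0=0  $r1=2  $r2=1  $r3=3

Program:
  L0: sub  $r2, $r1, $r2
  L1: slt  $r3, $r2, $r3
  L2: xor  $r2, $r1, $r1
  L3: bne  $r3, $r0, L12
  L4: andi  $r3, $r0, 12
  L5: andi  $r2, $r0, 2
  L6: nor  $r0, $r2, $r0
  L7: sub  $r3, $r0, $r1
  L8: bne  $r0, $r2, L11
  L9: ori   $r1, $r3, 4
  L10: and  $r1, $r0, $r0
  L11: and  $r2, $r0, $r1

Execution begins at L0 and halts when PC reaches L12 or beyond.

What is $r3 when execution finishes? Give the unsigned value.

  step pc=0: sub  $r2, $r1, $r2  regs=(0,2,1,3)
  step pc=1: slt  $r3, $r2, $r3  regs=(0,2,1,1)
  step pc=2: xor  $r2, $r1, $r1  regs=(0,2,0,1)
  step pc=3: bne  $r3, $r0, L12  cond=T  regs=(0,2,0,1)
  step pc=4: andi  $r3, $r0, 12  regs=(0,2,0,0)

0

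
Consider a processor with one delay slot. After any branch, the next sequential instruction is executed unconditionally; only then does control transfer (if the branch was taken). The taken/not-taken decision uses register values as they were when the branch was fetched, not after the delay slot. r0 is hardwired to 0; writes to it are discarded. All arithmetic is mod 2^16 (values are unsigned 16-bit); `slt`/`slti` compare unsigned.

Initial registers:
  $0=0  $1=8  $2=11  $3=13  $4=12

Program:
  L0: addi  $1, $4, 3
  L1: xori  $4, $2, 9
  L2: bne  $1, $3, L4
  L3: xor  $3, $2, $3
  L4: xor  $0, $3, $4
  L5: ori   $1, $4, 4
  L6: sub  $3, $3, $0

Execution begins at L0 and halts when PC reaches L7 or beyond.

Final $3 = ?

[0] addi  $1, $4, 3  →  {$0:0, $1:15, $2:11, $3:13, $4:12}
[1] xori  $4, $2, 9  →  {$0:0, $1:15, $2:11, $3:13, $4:2}
[2] bne  $1, $3, L4  →  {$0:0, $1:15, $2:11, $3:13, $4:2}  ⟨branch taken⟩
[3] xor  $3, $2, $3  →  {$0:0, $1:15, $2:11, $3:6, $4:2}
[4] xor  $0, $3, $4  →  {$0:0, $1:15, $2:11, $3:6, $4:2}
[5] ori   $1, $4, 4  →  {$0:0, $1:6, $2:11, $3:6, $4:2}
[6] sub  $3, $3, $0  →  {$0:0, $1:6, $2:11, $3:6, $4:2}

6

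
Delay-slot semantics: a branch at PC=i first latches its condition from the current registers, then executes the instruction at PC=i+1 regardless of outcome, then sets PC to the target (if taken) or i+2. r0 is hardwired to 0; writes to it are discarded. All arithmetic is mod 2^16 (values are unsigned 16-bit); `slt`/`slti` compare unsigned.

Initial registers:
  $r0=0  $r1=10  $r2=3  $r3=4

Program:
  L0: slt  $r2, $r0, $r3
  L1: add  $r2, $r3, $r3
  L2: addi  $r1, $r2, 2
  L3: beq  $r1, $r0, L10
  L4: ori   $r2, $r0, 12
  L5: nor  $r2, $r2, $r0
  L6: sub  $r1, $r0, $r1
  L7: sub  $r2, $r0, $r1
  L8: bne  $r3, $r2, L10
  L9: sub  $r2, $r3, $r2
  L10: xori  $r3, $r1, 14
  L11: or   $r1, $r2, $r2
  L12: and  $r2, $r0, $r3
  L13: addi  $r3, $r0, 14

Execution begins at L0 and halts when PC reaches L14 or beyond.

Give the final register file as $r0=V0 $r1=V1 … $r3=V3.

$r0=0 $r1=65530 $r2=0 $r3=14

#0 slt  $r2, $r0, $r3 ; 0/10/1/4
#1 add  $r2, $r3, $r3 ; 0/10/8/4
#2 addi  $r1, $r2, 2 ; 0/10/8/4
#3 beq  $r1, $r0, L10 ; 0/10/8/4 ; →fallthru
#4 ori   $r2, $r0, 12 ; 0/10/12/4
#5 nor  $r2, $r2, $r0 ; 0/10/65523/4
#6 sub  $r1, $r0, $r1 ; 0/65526/65523/4
#7 sub  $r2, $r0, $r1 ; 0/65526/10/4
#8 bne  $r3, $r2, L10 ; 0/65526/10/4 ; →target
#9 sub  $r2, $r3, $r2 ; 0/65526/65530/4
#10 xori  $r3, $r1, 14 ; 0/65526/65530/65528
#11 or   $r1, $r2, $r2 ; 0/65530/65530/65528
#12 and  $r2, $r0, $r3 ; 0/65530/0/65528
#13 addi  $r3, $r0, 14 ; 0/65530/0/14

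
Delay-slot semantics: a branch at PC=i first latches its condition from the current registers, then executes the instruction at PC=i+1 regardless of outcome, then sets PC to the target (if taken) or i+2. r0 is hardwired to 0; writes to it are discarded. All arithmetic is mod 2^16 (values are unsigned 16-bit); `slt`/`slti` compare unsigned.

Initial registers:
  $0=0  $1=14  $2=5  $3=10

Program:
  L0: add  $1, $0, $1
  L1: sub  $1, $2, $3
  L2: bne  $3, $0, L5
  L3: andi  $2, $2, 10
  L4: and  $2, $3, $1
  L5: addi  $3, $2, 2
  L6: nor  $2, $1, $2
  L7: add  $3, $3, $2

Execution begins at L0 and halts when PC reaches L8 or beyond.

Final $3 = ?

PC=0  add  $1, $0, $1        | $0=0 $1=14 $2=5 $3=10
PC=1  sub  $1, $2, $3        | $0=0 $1=65531 $2=5 $3=10
PC=2  bne  $3, $0, L5        | $0=0 $1=65531 $2=5 $3=10  [TAKEN]
PC=3  andi  $2, $2, 10       | $0=0 $1=65531 $2=0 $3=10
PC=5  addi  $3, $2, 2        | $0=0 $1=65531 $2=0 $3=2
PC=6  nor  $2, $1, $2        | $0=0 $1=65531 $2=4 $3=2
PC=7  add  $3, $3, $2        | $0=0 $1=65531 $2=4 $3=6

6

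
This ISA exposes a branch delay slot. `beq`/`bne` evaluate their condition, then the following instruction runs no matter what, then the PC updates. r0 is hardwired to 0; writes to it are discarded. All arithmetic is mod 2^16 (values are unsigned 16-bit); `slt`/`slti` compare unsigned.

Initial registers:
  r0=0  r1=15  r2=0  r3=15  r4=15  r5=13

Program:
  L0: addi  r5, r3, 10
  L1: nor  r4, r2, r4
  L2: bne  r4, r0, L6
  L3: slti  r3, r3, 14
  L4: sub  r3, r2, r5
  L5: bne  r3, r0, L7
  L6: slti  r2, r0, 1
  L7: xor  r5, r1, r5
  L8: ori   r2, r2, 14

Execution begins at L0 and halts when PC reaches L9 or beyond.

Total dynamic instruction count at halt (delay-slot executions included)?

7

PC=0  addi  r5, r3, 10       | r0=0 r1=15 r2=0 r3=15 r4=15 r5=25
PC=1  nor  r4, r2, r4        | r0=0 r1=15 r2=0 r3=15 r4=65520 r5=25
PC=2  bne  r4, r0, L6        | r0=0 r1=15 r2=0 r3=15 r4=65520 r5=25  [TAKEN]
PC=3  slti  r3, r3, 14       | r0=0 r1=15 r2=0 r3=0 r4=65520 r5=25
PC=6  slti  r2, r0, 1        | r0=0 r1=15 r2=1 r3=0 r4=65520 r5=25
PC=7  xor  r5, r1, r5        | r0=0 r1=15 r2=1 r3=0 r4=65520 r5=22
PC=8  ori   r2, r2, 14       | r0=0 r1=15 r2=15 r3=0 r4=65520 r5=22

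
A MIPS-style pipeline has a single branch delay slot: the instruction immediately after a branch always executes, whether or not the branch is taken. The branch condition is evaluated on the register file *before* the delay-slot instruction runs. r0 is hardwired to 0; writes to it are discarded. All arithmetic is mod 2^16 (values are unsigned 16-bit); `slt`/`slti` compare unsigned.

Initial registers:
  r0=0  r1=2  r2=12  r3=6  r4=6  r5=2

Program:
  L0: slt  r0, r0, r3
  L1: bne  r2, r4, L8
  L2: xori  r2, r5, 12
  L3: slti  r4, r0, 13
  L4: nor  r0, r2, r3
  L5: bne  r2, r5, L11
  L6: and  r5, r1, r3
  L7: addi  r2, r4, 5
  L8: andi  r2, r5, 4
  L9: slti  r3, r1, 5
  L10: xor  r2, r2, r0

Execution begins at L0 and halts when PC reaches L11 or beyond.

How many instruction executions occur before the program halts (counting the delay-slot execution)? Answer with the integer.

#0 slt  r0, r0, r3 ; 0/2/12/6/6/2
#1 bne  r2, r4, L8 ; 0/2/12/6/6/2 ; →target
#2 xori  r2, r5, 12 ; 0/2/14/6/6/2
#8 andi  r2, r5, 4 ; 0/2/0/6/6/2
#9 slti  r3, r1, 5 ; 0/2/0/1/6/2
#10 xor  r2, r2, r0 ; 0/2/0/1/6/2

6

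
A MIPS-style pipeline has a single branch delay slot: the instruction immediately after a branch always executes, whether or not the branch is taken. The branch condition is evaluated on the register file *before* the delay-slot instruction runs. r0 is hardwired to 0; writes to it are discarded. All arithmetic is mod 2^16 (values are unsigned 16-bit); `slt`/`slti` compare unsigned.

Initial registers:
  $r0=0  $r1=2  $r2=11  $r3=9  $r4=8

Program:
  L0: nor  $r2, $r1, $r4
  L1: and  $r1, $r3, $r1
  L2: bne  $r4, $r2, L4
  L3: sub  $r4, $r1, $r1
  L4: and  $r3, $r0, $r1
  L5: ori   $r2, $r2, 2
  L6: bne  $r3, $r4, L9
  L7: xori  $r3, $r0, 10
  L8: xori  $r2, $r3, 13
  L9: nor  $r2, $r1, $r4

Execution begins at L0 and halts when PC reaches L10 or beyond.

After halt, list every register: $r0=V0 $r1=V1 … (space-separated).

$r0=0 $r1=0 $r2=65535 $r3=10 $r4=0

  step pc=0: nor  $r2, $r1, $r4  regs=(0,2,65525,9,8)
  step pc=1: and  $r1, $r3, $r1  regs=(0,0,65525,9,8)
  step pc=2: bne  $r4, $r2, L4  cond=T  regs=(0,0,65525,9,8)
  step pc=3: sub  $r4, $r1, $r1  regs=(0,0,65525,9,0)
  step pc=4: and  $r3, $r0, $r1  regs=(0,0,65525,0,0)
  step pc=5: ori   $r2, $r2, 2  regs=(0,0,65527,0,0)
  step pc=6: bne  $r3, $r4, L9  cond=F  regs=(0,0,65527,0,0)
  step pc=7: xori  $r3, $r0, 10  regs=(0,0,65527,10,0)
  step pc=8: xori  $r2, $r3, 13  regs=(0,0,7,10,0)
  step pc=9: nor  $r2, $r1, $r4  regs=(0,0,65535,10,0)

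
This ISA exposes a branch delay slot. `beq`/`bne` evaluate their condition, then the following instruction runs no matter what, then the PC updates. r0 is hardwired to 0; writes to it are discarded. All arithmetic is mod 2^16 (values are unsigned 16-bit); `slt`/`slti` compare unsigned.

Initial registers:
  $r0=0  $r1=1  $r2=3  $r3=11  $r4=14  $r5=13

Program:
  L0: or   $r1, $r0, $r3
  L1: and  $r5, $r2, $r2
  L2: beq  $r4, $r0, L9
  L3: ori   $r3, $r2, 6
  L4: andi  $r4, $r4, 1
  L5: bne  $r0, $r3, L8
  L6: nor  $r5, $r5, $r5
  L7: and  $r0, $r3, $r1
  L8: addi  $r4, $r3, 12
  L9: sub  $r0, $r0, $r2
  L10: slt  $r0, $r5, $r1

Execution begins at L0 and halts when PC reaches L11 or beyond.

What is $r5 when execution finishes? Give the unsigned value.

PC=0  or   $r1, $r0, $r3     | $r0=0 $r1=11 $r2=3 $r3=11 $r4=14 $r5=13
PC=1  and  $r5, $r2, $r2     | $r0=0 $r1=11 $r2=3 $r3=11 $r4=14 $r5=3
PC=2  beq  $r4, $r0, L9      | $r0=0 $r1=11 $r2=3 $r3=11 $r4=14 $r5=3  [not taken]
PC=3  ori   $r3, $r2, 6      | $r0=0 $r1=11 $r2=3 $r3=7 $r4=14 $r5=3
PC=4  andi  $r4, $r4, 1      | $r0=0 $r1=11 $r2=3 $r3=7 $r4=0 $r5=3
PC=5  bne  $r0, $r3, L8      | $r0=0 $r1=11 $r2=3 $r3=7 $r4=0 $r5=3  [TAKEN]
PC=6  nor  $r5, $r5, $r5     | $r0=0 $r1=11 $r2=3 $r3=7 $r4=0 $r5=65532
PC=8  addi  $r4, $r3, 12     | $r0=0 $r1=11 $r2=3 $r3=7 $r4=19 $r5=65532
PC=9  sub  $r0, $r0, $r2     | $r0=0 $r1=11 $r2=3 $r3=7 $r4=19 $r5=65532
PC=10 slt  $r0, $r5, $r1     | $r0=0 $r1=11 $r2=3 $r3=7 $r4=19 $r5=65532

65532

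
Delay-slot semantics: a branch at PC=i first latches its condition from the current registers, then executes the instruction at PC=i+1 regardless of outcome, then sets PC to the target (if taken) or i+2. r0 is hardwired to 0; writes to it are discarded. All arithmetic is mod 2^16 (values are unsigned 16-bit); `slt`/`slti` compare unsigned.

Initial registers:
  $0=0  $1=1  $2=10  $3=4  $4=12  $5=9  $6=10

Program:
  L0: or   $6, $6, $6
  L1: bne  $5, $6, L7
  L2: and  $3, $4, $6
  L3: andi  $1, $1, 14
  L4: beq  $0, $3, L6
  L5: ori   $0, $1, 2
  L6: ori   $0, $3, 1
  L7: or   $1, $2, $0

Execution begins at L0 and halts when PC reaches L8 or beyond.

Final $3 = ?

  step pc=0: or   $6, $6, $6  regs=(0,1,10,4,12,9,10)
  step pc=1: bne  $5, $6, L7  cond=T  regs=(0,1,10,4,12,9,10)
  step pc=2: and  $3, $4, $6  regs=(0,1,10,8,12,9,10)
  step pc=7: or   $1, $2, $0  regs=(0,10,10,8,12,9,10)

8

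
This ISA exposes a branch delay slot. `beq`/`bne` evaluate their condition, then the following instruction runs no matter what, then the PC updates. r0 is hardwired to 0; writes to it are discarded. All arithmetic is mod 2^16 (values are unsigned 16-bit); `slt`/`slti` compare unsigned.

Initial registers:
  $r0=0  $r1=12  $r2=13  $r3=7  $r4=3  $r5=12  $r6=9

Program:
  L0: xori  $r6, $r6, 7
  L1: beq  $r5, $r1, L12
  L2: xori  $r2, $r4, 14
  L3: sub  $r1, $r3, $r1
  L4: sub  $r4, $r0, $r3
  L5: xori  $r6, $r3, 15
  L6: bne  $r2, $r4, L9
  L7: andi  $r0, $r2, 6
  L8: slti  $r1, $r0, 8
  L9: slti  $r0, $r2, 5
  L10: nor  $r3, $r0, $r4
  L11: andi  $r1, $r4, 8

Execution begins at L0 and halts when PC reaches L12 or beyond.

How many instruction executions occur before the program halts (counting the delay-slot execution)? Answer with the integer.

3

[0] xori  $r6, $r6, 7  →  {$r0:0, $r1:12, $r2:13, $r3:7, $r4:3, $r5:12, $r6:14}
[1] beq  $r5, $r1, L12  →  {$r0:0, $r1:12, $r2:13, $r3:7, $r4:3, $r5:12, $r6:14}  ⟨branch taken⟩
[2] xori  $r2, $r4, 14  →  {$r0:0, $r1:12, $r2:13, $r3:7, $r4:3, $r5:12, $r6:14}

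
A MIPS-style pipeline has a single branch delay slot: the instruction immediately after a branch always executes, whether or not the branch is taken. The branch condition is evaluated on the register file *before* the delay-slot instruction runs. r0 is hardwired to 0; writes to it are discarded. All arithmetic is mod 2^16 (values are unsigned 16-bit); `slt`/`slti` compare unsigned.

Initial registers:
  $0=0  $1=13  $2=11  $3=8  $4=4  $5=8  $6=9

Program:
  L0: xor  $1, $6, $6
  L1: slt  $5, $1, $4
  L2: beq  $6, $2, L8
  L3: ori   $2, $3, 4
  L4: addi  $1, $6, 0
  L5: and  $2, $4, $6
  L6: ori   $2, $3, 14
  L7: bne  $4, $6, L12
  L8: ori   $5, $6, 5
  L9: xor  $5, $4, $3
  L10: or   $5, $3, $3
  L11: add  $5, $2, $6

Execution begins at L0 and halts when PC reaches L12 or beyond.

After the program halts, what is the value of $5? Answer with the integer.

13

#0 xor  $1, $6, $6 ; 0/0/11/8/4/8/9
#1 slt  $5, $1, $4 ; 0/0/11/8/4/1/9
#2 beq  $6, $2, L8 ; 0/0/11/8/4/1/9 ; →fallthru
#3 ori   $2, $3, 4 ; 0/0/12/8/4/1/9
#4 addi  $1, $6, 0 ; 0/9/12/8/4/1/9
#5 and  $2, $4, $6 ; 0/9/0/8/4/1/9
#6 ori   $2, $3, 14 ; 0/9/14/8/4/1/9
#7 bne  $4, $6, L12 ; 0/9/14/8/4/1/9 ; →target
#8 ori   $5, $6, 5 ; 0/9/14/8/4/13/9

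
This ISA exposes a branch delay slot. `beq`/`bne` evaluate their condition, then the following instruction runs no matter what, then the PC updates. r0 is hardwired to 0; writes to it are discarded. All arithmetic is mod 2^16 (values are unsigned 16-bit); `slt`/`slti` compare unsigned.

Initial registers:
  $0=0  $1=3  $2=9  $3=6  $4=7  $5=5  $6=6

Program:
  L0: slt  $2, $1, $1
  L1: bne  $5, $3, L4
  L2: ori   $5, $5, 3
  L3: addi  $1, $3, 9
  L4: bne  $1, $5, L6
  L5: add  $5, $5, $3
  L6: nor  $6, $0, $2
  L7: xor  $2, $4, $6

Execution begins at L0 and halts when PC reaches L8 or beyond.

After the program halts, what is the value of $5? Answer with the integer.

13

PC=0  slt  $2, $1, $1        | $0=0 $1=3 $2=0 $3=6 $4=7 $5=5 $6=6
PC=1  bne  $5, $3, L4        | $0=0 $1=3 $2=0 $3=6 $4=7 $5=5 $6=6  [TAKEN]
PC=2  ori   $5, $5, 3        | $0=0 $1=3 $2=0 $3=6 $4=7 $5=7 $6=6
PC=4  bne  $1, $5, L6        | $0=0 $1=3 $2=0 $3=6 $4=7 $5=7 $6=6  [TAKEN]
PC=5  add  $5, $5, $3        | $0=0 $1=3 $2=0 $3=6 $4=7 $5=13 $6=6
PC=6  nor  $6, $0, $2        | $0=0 $1=3 $2=0 $3=6 $4=7 $5=13 $6=65535
PC=7  xor  $2, $4, $6        | $0=0 $1=3 $2=65528 $3=6 $4=7 $5=13 $6=65535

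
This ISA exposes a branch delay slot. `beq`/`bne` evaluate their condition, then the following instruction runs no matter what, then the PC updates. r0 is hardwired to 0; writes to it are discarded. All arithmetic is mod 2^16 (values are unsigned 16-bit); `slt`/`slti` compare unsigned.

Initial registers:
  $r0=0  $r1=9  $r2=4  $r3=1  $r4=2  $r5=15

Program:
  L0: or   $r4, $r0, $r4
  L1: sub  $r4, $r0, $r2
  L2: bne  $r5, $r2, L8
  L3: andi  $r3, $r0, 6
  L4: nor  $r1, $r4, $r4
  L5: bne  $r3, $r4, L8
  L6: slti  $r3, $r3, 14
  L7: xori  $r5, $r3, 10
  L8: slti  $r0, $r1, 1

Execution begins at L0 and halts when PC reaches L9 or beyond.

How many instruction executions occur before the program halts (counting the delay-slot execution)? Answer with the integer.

5

[0] or   $r4, $r0, $r4  →  {$r0:0, $r1:9, $r2:4, $r3:1, $r4:2, $r5:15}
[1] sub  $r4, $r0, $r2  →  {$r0:0, $r1:9, $r2:4, $r3:1, $r4:65532, $r5:15}
[2] bne  $r5, $r2, L8  →  {$r0:0, $r1:9, $r2:4, $r3:1, $r4:65532, $r5:15}  ⟨branch taken⟩
[3] andi  $r3, $r0, 6  →  {$r0:0, $r1:9, $r2:4, $r3:0, $r4:65532, $r5:15}
[8] slti  $r0, $r1, 1  →  {$r0:0, $r1:9, $r2:4, $r3:0, $r4:65532, $r5:15}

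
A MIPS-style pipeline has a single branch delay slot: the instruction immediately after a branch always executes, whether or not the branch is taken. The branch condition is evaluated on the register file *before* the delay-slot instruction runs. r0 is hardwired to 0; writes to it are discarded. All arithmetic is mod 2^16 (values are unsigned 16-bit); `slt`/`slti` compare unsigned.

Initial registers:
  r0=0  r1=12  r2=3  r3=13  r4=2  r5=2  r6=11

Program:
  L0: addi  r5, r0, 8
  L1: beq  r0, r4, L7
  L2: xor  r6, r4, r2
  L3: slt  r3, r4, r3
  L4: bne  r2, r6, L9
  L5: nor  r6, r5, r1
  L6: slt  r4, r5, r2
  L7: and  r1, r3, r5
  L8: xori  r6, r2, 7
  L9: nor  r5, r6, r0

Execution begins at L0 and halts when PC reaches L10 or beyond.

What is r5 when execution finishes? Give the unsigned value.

  step pc=0: addi  r5, r0, 8  regs=(0,12,3,13,2,8,11)
  step pc=1: beq  r0, r4, L7  cond=F  regs=(0,12,3,13,2,8,11)
  step pc=2: xor  r6, r4, r2  regs=(0,12,3,13,2,8,1)
  step pc=3: slt  r3, r4, r3  regs=(0,12,3,1,2,8,1)
  step pc=4: bne  r2, r6, L9  cond=T  regs=(0,12,3,1,2,8,1)
  step pc=5: nor  r6, r5, r1  regs=(0,12,3,1,2,8,65523)
  step pc=9: nor  r5, r6, r0  regs=(0,12,3,1,2,12,65523)

12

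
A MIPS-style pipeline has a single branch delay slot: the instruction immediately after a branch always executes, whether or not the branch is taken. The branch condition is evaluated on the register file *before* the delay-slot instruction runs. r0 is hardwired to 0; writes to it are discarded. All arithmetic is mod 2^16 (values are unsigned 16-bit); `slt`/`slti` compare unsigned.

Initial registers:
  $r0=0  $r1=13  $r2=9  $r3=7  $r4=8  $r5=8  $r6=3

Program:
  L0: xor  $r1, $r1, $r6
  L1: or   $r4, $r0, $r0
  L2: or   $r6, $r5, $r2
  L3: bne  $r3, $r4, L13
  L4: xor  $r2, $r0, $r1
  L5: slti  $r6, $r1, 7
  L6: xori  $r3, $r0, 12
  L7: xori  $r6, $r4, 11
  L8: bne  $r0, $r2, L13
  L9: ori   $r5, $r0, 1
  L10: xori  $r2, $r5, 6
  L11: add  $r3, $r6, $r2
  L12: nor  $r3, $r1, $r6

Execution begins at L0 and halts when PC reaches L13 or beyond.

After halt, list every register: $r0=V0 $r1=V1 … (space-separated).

  step pc=0: xor  $r1, $r1, $r6  regs=(0,14,9,7,8,8,3)
  step pc=1: or   $r4, $r0, $r0  regs=(0,14,9,7,0,8,3)
  step pc=2: or   $r6, $r5, $r2  regs=(0,14,9,7,0,8,9)
  step pc=3: bne  $r3, $r4, L13  cond=T  regs=(0,14,9,7,0,8,9)
  step pc=4: xor  $r2, $r0, $r1  regs=(0,14,14,7,0,8,9)

$r0=0 $r1=14 $r2=14 $r3=7 $r4=0 $r5=8 $r6=9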